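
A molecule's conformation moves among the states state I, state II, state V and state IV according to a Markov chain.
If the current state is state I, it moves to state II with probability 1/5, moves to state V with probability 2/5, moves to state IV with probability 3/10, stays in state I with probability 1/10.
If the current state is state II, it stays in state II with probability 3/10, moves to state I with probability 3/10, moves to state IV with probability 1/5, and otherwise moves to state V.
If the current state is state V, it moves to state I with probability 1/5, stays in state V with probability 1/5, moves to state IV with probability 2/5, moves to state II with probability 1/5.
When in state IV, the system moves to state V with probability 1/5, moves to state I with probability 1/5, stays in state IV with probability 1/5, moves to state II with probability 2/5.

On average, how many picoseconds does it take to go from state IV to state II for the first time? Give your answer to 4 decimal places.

Let t(s) be the expected number of picoseconds to first reach state II from state s, with t(state II) = 0. Conditioning on the first picosecond:
t(state I) = 1 + 0.1·t(state I) + 0.4·t(state V) + 0.3·t(state IV)
t(state V) = 1 + 0.2·t(state I) + 0.2·t(state V) + 0.4·t(state IV)
t(state IV) = 1 + 0.2·t(state I) + 0.2·t(state V) + 0.2·t(state IV)
Solving: t(state I) = 3.8506, t(state V) = 3.7931, t(state IV) = 3.1609.
Expected picoseconds from state IV to state II: 3.1609.

3.1609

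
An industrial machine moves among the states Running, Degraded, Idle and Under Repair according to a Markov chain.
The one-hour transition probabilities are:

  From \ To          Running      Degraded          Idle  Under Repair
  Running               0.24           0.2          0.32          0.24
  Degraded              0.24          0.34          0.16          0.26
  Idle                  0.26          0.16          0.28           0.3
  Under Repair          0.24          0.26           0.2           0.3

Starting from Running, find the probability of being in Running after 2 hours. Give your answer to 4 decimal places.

0.2464

Propagate the distribution vector 2 hours from Running.
After 0 hours: (1.0000, 0.0000, 0.0000, 0.0000)
After 1 hour: (0.2400, 0.2000, 0.3200, 0.2400)
After 2 hours: (0.2464, 0.2296, 0.2464, 0.2776)
P(in Running after 2 hours) = 0.2464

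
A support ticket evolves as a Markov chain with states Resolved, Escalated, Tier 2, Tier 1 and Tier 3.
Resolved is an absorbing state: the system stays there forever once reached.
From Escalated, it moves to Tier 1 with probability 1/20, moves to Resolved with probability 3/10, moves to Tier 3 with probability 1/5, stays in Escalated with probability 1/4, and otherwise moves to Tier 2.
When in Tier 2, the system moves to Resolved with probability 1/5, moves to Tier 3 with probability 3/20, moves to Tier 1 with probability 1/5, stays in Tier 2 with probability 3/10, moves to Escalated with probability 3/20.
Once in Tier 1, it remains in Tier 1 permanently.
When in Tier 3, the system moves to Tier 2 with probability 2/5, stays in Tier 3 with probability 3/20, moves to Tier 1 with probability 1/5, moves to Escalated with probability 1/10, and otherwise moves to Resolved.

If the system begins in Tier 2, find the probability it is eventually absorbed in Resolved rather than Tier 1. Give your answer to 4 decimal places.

Let h(s) be the probability of absorption at Resolved starting from transient state s. Then h(Resolved) = 1 and h(Tier 1) = 0. By first-step analysis:
h(Escalated) = 0.3·1 + 0.25·h(Escalated) + 0.2·h(Tier 2) + 0.05·0 + 0.2·h(Tier 3)
h(Tier 2) = 0.2·1 + 0.15·h(Escalated) + 0.3·h(Tier 2) + 0.2·0 + 0.15·h(Tier 3)
h(Tier 3) = 0.15·1 + 0.1·h(Escalated) + 0.4·h(Tier 2) + 0.2·0 + 0.15·h(Tier 3)
Solving: h(Escalated) = 0.6806, h(Tier 2) = 0.5411, h(Tier 3) = 0.5112.
Starting from Tier 2, the probability is 0.5411.

0.5411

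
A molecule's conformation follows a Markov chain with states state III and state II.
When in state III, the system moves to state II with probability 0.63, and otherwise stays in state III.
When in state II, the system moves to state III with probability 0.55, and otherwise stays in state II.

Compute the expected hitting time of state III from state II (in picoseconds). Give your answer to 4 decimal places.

1.8182

Let t(s) be the expected number of picoseconds to first reach state III from state s, with t(state III) = 0. Conditioning on the first picosecond:
t(state II) = 1 + 0.45·t(state II)
Solving: t(state II) = 1.8182.
Expected picoseconds from state II to state III: 1.8182.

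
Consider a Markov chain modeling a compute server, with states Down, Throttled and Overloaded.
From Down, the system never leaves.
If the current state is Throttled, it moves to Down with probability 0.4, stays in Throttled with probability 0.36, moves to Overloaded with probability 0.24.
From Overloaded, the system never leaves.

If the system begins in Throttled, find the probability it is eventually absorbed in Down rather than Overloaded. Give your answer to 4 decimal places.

Let h(s) be the probability of absorption at Down starting from transient state s. Then h(Down) = 1 and h(Overloaded) = 0. By first-step analysis:
h(Throttled) = 0.4·1 + 0.36·h(Throttled) + 0.24·0
Solving: h(Throttled) = 0.6250.
Starting from Throttled, the probability is 0.6250.

0.6250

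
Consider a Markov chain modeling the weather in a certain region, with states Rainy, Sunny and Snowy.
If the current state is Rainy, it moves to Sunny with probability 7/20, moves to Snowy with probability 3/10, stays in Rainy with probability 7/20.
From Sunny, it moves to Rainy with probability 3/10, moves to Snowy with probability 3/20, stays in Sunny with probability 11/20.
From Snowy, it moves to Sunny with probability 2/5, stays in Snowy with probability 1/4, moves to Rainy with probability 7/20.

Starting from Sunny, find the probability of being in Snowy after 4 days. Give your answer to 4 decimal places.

Propagate the distribution vector 4 days from Sunny.
After 0 days: (0.0000, 1.0000, 0.0000)
After 1 day: (0.3000, 0.5500, 0.1500)
After 2 days: (0.3225, 0.4675, 0.2100)
After 3 days: (0.3266, 0.4540, 0.2194)
After 4 days: (0.3273, 0.4518, 0.2209)
P(in Snowy after 4 days) = 0.2209

0.2209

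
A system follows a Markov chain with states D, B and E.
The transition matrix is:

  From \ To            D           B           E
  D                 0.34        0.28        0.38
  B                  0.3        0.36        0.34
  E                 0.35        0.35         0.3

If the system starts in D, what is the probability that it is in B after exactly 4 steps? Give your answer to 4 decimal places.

0.3302

Propagate the distribution vector 4 steps from D.
After 0 steps: (1.0000, 0.0000, 0.0000)
After 1 step: (0.3400, 0.2800, 0.3800)
After 2 steps: (0.3326, 0.3290, 0.3384)
After 3 steps: (0.3302, 0.3300, 0.3398)
After 4 steps: (0.3302, 0.3302, 0.3396)
P(in B after 4 steps) = 0.3302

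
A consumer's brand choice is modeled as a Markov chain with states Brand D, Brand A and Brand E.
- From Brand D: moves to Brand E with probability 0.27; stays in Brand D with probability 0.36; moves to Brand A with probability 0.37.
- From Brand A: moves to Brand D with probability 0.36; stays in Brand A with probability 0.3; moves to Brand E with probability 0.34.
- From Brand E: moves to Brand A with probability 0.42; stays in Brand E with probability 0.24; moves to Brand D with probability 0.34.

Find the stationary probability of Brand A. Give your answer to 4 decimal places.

0.3592

Let the stationary distribution be π with π = πP and π_1 + π_2 + π_3 = 1.
π_1 = 0.36·π_1 + 0.36·π_2 + 0.34·π_3
π_2 = 0.37·π_1 + 0.3·π_2 + 0.42·π_3
Solving with the normalization constraint gives π = (0.3543, 0.3592, 0.2865).
So the stationary probability of Brand A is 0.3592.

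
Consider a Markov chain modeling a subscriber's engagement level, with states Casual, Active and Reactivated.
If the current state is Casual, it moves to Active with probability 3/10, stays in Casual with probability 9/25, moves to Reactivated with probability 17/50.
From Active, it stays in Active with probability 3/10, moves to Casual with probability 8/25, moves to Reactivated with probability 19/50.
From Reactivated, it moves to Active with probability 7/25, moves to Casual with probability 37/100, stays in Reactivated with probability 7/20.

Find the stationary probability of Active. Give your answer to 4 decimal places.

0.2929

Let the stationary distribution be π with π = πP and π_1 + π_2 + π_3 = 1.
π_1 = 0.36·π_1 + 0.32·π_2 + 0.37·π_3
π_2 = 0.3·π_1 + 0.3·π_2 + 0.28·π_3
Solving with the normalization constraint gives π = (0.3518, 0.2929, 0.3553).
So the stationary probability of Active is 0.2929.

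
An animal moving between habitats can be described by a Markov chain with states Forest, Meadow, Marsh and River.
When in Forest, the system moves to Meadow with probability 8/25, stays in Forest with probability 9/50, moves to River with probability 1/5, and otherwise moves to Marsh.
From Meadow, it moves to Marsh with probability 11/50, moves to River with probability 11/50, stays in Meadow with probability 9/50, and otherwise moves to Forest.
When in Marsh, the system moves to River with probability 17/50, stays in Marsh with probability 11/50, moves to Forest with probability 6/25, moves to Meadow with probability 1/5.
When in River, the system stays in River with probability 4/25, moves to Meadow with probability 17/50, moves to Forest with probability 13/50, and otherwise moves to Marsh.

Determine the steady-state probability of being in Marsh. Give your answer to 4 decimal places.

Let the stationary distribution be π with π = πP and π_1 + π_2 + π_3 + π_4 = 1.
π_1 = 0.18·π_1 + 0.38·π_2 + 0.24·π_3 + 0.26·π_4
π_2 = 0.32·π_1 + 0.18·π_2 + 0.2·π_3 + 0.34·π_4
π_3 = 0.3·π_1 + 0.22·π_2 + 0.22·π_3 + 0.24·π_4
Solving with the normalization constraint gives π = (0.2650, 0.2589, 0.2458, 0.2304).
So the stationary probability of Marsh is 0.2458.

0.2458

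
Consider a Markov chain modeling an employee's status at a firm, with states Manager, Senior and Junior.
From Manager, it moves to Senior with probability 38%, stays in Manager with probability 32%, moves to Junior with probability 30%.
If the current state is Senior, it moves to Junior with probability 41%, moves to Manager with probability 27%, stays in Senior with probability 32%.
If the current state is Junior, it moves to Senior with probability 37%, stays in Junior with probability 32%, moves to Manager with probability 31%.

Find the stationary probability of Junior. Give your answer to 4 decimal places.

0.3460

Let the stationary distribution be π with π = πP and π_1 + π_2 + π_3 = 1.
π_1 = 0.32·π_1 + 0.27·π_2 + 0.31·π_3
π_2 = 0.38·π_1 + 0.32·π_2 + 0.37·π_3
Solving with the normalization constraint gives π = (0.2988, 0.3552, 0.3460).
So the stationary probability of Junior is 0.3460.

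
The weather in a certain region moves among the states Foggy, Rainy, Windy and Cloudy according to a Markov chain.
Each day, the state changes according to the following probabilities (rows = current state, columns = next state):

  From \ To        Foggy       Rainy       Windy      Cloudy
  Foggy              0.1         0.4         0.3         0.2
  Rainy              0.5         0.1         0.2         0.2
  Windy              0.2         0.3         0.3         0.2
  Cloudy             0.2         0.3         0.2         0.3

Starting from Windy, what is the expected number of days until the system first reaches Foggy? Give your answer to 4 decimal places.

Let t(s) be the expected number of days to first reach Foggy from state s, with t(Foggy) = 0. Conditioning on the first day:
t(Rainy) = 1 + 0.1·t(Rainy) + 0.2·t(Windy) + 0.2·t(Cloudy)
t(Windy) = 1 + 0.3·t(Rainy) + 0.3·t(Windy) + 0.2·t(Cloudy)
t(Cloudy) = 1 + 0.3·t(Rainy) + 0.2·t(Windy) + 0.3·t(Cloudy)
Solving: t(Rainy) = 2.7273, t(Windy) = 3.6364, t(Cloudy) = 3.6364.
Expected days from Windy to Foggy: 3.6364.

3.6364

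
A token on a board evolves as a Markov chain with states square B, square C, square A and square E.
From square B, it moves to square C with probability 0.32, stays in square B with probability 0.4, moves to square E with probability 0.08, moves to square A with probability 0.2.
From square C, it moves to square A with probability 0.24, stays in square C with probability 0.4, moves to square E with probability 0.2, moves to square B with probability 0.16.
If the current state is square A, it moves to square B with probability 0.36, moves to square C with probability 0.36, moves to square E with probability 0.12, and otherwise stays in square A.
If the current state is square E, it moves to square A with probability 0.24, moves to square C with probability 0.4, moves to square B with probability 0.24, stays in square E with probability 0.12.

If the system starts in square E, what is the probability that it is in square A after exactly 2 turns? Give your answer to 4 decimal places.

0.2112

Propagate the distribution vector 2 turns from square E.
After 0 turns: (0.0000, 0.0000, 0.0000, 1.0000)
After 1 turn: (0.2400, 0.4000, 0.2400, 0.1200)
After 2 turns: (0.2752, 0.3712, 0.2112, 0.1424)
P(in square A after 2 turns) = 0.2112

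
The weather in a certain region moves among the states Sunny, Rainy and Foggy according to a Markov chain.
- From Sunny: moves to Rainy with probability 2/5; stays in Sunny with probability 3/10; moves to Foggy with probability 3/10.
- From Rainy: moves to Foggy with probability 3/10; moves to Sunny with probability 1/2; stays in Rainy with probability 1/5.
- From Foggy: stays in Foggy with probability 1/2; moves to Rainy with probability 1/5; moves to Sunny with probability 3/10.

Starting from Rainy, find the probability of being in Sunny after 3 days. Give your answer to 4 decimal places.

Propagate the distribution vector 3 days from Rainy.
After 0 days: (0.0000, 1.0000, 0.0000)
After 1 day: (0.5000, 0.2000, 0.3000)
After 2 days: (0.3400, 0.3000, 0.3600)
After 3 days: (0.3600, 0.2680, 0.3720)
P(in Sunny after 3 days) = 0.3600

0.3600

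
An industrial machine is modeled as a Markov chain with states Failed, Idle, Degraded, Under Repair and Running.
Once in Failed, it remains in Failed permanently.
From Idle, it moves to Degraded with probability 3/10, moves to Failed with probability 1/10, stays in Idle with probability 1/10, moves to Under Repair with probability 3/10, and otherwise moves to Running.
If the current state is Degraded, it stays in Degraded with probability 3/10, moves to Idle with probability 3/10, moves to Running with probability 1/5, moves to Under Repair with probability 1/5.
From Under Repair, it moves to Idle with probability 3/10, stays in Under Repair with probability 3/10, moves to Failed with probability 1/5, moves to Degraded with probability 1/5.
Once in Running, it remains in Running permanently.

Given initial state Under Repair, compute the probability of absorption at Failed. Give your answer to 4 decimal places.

Let h(s) be the probability of absorption at Failed starting from transient state s. Then h(Failed) = 1 and h(Running) = 0. By first-step analysis:
h(Idle) = 0.1·1 + 0.1·h(Idle) + 0.3·h(Degraded) + 0.3·h(Under Repair) + 0.2·0
h(Degraded) = 0.3·h(Idle) + 0.3·h(Degraded) + 0.2·h(Under Repair) + 0.2·0
h(Under Repair) = 0.2·1 + 0.3·h(Idle) + 0.2·h(Degraded) + 0.3·h(Under Repair)
Solving: h(Idle) = 0.4074, h(Degraded) = 0.3333, h(Under Repair) = 0.5556.
Starting from Under Repair, the probability is 0.5556.

0.5556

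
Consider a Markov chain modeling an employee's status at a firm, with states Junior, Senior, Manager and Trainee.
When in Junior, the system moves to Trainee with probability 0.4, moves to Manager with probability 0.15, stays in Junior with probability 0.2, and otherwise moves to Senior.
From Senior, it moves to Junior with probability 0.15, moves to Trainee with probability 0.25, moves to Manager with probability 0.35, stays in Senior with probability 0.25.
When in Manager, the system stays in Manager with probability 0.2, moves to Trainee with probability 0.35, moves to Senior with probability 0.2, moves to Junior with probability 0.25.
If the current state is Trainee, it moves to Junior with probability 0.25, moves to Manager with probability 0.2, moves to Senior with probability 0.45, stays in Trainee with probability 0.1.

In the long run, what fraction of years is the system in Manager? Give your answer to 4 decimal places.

Let the stationary distribution be π with π = πP and π_1 + π_2 + π_3 + π_4 = 1.
π_1 = 0.2·π_1 + 0.15·π_2 + 0.25·π_3 + 0.25·π_4
π_2 = 0.25·π_1 + 0.25·π_2 + 0.2·π_3 + 0.45·π_4
π_3 = 0.15·π_1 + 0.35·π_2 + 0.2·π_3 + 0.2·π_4
Solving with the normalization constraint gives π = (0.2103, 0.2914, 0.2332, 0.2651).
So the stationary probability of Manager is 0.2332.

0.2332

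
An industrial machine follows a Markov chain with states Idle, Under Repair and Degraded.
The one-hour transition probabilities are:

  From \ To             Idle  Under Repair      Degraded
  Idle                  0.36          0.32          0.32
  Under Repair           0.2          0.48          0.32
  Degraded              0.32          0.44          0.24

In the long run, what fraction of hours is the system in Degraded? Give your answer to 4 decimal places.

0.2963

Let the stationary distribution be π with π = πP and π_1 + π_2 + π_3 = 1.
π_1 = 0.36·π_1 + 0.2·π_2 + 0.32·π_3
π_2 = 0.32·π_1 + 0.48·π_2 + 0.44·π_3
Solving with the normalization constraint gives π = (0.2804, 0.4233, 0.2963).
So the stationary probability of Degraded is 0.2963.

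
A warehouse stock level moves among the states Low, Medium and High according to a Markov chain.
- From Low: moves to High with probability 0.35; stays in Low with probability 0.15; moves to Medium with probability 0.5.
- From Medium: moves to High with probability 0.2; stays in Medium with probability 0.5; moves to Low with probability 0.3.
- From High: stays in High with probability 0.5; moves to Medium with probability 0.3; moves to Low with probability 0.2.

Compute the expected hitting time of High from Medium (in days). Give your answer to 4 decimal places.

4.1818

Let t(s) be the expected number of days to first reach High from state s, with t(High) = 0. Conditioning on the first day:
t(Low) = 1 + 0.15·t(Low) + 0.5·t(Medium)
t(Medium) = 1 + 0.3·t(Low) + 0.5·t(Medium)
Solving: t(Low) = 3.6364, t(Medium) = 4.1818.
Expected days from Medium to High: 4.1818.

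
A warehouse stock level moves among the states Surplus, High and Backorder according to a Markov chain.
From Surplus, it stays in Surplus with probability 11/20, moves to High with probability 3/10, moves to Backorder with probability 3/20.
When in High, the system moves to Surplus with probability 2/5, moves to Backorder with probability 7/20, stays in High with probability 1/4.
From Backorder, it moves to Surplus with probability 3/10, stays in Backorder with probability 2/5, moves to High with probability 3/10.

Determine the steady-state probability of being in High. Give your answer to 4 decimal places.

Let the stationary distribution be π with π = πP and π_1 + π_2 + π_3 = 1.
π_1 = 0.55·π_1 + 0.4·π_2 + 0.3·π_3
π_2 = 0.3·π_1 + 0.25·π_2 + 0.3·π_3
Solving with the normalization constraint gives π = (0.4381, 0.2857, 0.2762).
So the stationary probability of High is 0.2857.

0.2857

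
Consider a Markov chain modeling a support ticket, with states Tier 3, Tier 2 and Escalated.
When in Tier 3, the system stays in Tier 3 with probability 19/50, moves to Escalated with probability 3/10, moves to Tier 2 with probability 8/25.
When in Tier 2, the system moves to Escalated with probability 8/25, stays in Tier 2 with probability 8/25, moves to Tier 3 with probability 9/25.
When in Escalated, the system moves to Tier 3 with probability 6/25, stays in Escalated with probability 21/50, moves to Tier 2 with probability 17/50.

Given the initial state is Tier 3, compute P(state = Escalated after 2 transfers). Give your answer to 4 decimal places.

0.3424

Sum over the intermediate state after 1 transfer:
P = P(Tier 3→Tier 3)·P(Tier 3→Escalated) + P(Tier 3→Tier 2)·P(Tier 2→Escalated) + P(Tier 3→Escalated)·P(Escalated→Escalated)
  = 0.38×0.3 + 0.32×0.32 + 0.3×0.42
  = 0.1140 + 0.1024 + 0.1260 = 0.3424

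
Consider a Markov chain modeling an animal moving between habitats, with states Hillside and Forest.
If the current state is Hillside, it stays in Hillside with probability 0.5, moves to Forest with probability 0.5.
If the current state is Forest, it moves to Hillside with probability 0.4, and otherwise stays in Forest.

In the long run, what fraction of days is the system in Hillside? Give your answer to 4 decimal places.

Let the stationary distribution be π with π = πP and π_1 + π_2 = 1.
π_1 = 0.5·π_1 + 0.4·π_2
Solving with the normalization constraint gives π = (0.4444, 0.5556).
So the stationary probability of Hillside is 0.4444.

0.4444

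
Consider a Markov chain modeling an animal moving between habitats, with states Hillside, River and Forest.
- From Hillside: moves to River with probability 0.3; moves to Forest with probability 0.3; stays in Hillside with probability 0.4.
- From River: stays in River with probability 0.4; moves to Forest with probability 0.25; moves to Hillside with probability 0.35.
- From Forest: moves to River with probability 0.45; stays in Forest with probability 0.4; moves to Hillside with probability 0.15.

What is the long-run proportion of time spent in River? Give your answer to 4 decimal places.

0.3853

Let the stationary distribution be π with π = πP and π_1 + π_2 + π_3 = 1.
π_1 = 0.4·π_1 + 0.35·π_2 + 0.15·π_3
π_2 = 0.3·π_1 + 0.4·π_2 + 0.45·π_3
Solving with the normalization constraint gives π = (0.3028, 0.3853, 0.3119).
So the stationary probability of River is 0.3853.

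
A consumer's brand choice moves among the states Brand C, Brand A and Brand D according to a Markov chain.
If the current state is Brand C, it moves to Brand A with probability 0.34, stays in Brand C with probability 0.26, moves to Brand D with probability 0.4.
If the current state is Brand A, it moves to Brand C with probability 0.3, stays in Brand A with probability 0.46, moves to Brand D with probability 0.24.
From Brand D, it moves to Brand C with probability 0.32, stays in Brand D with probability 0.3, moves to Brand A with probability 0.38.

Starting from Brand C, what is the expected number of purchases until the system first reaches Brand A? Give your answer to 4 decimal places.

2.8205

Let t(s) be the expected number of purchases to first reach Brand A from state s, with t(Brand A) = 0. Conditioning on the first purchase:
t(Brand C) = 1 + 0.26·t(Brand C) + 0.4·t(Brand D)
t(Brand D) = 1 + 0.32·t(Brand C) + 0.3·t(Brand D)
Solving: t(Brand C) = 2.8205, t(Brand D) = 2.7179.
Expected purchases from Brand C to Brand A: 2.8205.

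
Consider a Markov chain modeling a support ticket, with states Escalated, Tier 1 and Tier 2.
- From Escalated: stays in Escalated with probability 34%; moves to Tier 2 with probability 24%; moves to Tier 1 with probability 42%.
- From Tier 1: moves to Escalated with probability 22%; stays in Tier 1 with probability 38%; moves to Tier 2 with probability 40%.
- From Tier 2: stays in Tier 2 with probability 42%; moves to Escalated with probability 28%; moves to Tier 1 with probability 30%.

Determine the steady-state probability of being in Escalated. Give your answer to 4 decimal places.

Let the stationary distribution be π with π = πP and π_1 + π_2 + π_3 = 1.
π_1 = 0.34·π_1 + 0.22·π_2 + 0.28·π_3
π_2 = 0.42·π_1 + 0.38·π_2 + 0.3·π_3
Solving with the normalization constraint gives π = (0.2748, 0.3619, 0.3633).
So the stationary probability of Escalated is 0.2748.

0.2748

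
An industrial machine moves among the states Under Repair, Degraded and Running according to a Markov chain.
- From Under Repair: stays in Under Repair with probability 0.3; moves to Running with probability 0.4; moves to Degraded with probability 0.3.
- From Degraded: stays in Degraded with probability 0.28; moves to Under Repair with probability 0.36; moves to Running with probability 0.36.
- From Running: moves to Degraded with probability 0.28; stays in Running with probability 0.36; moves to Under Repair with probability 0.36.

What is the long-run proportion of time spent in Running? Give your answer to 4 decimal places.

Let the stationary distribution be π with π = πP and π_1 + π_2 + π_3 = 1.
π_1 = 0.3·π_1 + 0.36·π_2 + 0.36·π_3
π_2 = 0.3·π_1 + 0.28·π_2 + 0.28·π_3
Solving with the normalization constraint gives π = (0.3396, 0.2868, 0.3736).
So the stationary probability of Running is 0.3736.

0.3736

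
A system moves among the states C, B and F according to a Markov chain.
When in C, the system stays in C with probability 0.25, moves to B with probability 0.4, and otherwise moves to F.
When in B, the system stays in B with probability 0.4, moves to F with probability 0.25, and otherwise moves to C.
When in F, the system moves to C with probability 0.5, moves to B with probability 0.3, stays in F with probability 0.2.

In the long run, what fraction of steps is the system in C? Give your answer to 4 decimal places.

0.3553

Let the stationary distribution be π with π = πP and π_1 + π_2 + π_3 = 1.
π_1 = 0.25·π_1 + 0.35·π_2 + 0.5·π_3
π_2 = 0.4·π_1 + 0.4·π_2 + 0.3·π_3
Solving with the normalization constraint gives π = (0.3553, 0.3728, 0.2719).
So the stationary probability of C is 0.3553.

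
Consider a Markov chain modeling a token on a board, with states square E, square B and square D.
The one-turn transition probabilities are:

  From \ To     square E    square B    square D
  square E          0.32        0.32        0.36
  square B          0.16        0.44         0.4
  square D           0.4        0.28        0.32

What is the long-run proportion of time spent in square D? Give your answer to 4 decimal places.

0.3595

Let the stationary distribution be π with π = πP and π_1 + π_2 + π_3 = 1.
π_1 = 0.32·π_1 + 0.16·π_2 + 0.4·π_3
π_2 = 0.32·π_1 + 0.44·π_2 + 0.28·π_3
Solving with the normalization constraint gives π = (0.2932, 0.3473, 0.3595).
So the stationary probability of square D is 0.3595.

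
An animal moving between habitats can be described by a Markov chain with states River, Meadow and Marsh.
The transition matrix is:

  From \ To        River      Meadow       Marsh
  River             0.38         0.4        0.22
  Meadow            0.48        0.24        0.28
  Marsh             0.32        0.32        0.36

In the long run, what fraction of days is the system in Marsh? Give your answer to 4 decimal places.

0.2785

Let the stationary distribution be π with π = πP and π_1 + π_2 + π_3 = 1.
π_1 = 0.38·π_1 + 0.48·π_2 + 0.32·π_3
π_2 = 0.4·π_1 + 0.24·π_2 + 0.32·π_3
Solving with the normalization constraint gives π = (0.3958, 0.3256, 0.2785).
So the stationary probability of Marsh is 0.2785.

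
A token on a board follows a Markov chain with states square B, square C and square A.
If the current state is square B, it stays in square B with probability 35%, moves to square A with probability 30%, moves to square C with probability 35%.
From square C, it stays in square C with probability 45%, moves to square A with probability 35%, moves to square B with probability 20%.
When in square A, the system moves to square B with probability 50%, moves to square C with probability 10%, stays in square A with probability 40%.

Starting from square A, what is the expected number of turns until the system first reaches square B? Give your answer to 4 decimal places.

Let t(s) be the expected number of turns to first reach square B from state s, with t(square B) = 0. Conditioning on the first turn:
t(square C) = 1 + 0.45·t(square C) + 0.35·t(square A)
t(square A) = 1 + 0.1·t(square C) + 0.4·t(square A)
Solving: t(square C) = 3.2203, t(square A) = 2.2034.
Expected turns from square A to square B: 2.2034.

2.2034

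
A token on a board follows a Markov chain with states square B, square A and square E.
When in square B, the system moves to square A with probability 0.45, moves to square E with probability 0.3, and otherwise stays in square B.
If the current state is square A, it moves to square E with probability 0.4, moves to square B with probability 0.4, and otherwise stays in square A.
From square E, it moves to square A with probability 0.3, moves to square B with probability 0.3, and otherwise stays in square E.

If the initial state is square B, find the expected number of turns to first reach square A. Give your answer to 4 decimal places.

Let t(s) be the expected number of turns to first reach square A from state s, with t(square A) = 0. Conditioning on the first turn:
t(square B) = 1 + 0.25·t(square B) + 0.3·t(square E)
t(square E) = 1 + 0.3·t(square B) + 0.4·t(square E)
Solving: t(square B) = 2.5000, t(square E) = 2.9167.
Expected turns from square B to square A: 2.5000.

2.5000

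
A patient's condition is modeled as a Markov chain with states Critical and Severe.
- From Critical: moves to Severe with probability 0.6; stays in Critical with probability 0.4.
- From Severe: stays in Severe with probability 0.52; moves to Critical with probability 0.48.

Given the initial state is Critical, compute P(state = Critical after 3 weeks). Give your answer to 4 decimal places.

0.4442

Propagate the distribution vector 3 weeks from Critical.
After 0 weeks: (1.0000, 0.0000)
After 1 week: (0.4000, 0.6000)
After 2 weeks: (0.4480, 0.5520)
After 3 weeks: (0.4442, 0.5558)
P(in Critical after 3 weeks) = 0.4442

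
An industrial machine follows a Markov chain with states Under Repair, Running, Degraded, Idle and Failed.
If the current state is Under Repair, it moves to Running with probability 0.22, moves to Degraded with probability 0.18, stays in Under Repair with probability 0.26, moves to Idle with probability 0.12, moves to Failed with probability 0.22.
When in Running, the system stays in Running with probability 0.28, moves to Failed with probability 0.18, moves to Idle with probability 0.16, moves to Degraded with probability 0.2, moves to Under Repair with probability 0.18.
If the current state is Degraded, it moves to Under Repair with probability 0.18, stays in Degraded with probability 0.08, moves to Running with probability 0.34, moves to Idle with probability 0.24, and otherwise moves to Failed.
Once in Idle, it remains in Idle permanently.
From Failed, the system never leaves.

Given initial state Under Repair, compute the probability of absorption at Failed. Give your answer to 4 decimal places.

0.5704

Let h(s) be the probability of absorption at Failed starting from transient state s. Then h(Failed) = 1 and h(Idle) = 0. By first-step analysis:
h(Under Repair) = 0.26·h(Under Repair) + 0.22·h(Running) + 0.18·h(Degraded) + 0.12·0 + 0.22·1
h(Running) = 0.18·h(Under Repair) + 0.28·h(Running) + 0.2·h(Degraded) + 0.16·0 + 0.18·1
h(Degraded) = 0.18·h(Under Repair) + 0.34·h(Running) + 0.08·h(Degraded) + 0.24·0 + 0.16·1
Solving: h(Under Repair) = 0.5704, h(Running) = 0.5259, h(Degraded) = 0.4799.
Starting from Under Repair, the probability is 0.5704.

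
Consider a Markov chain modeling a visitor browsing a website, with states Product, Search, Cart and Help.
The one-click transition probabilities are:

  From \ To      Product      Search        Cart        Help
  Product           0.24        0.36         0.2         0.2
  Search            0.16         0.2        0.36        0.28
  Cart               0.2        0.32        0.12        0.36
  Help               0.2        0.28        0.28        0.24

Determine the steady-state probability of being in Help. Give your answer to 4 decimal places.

Let the stationary distribution be π with π = πP and π_1 + π_2 + π_3 + π_4 = 1.
π_1 = 0.24·π_1 + 0.16·π_2 + 0.2·π_3 + 0.2·π_4
π_2 = 0.36·π_1 + 0.2·π_2 + 0.32·π_3 + 0.28·π_4
π_3 = 0.2·π_1 + 0.36·π_2 + 0.12·π_3 + 0.28·π_4
Solving with the normalization constraint gives π = (0.1965, 0.2830, 0.2473, 0.2731).
So the stationary probability of Help is 0.2731.

0.2731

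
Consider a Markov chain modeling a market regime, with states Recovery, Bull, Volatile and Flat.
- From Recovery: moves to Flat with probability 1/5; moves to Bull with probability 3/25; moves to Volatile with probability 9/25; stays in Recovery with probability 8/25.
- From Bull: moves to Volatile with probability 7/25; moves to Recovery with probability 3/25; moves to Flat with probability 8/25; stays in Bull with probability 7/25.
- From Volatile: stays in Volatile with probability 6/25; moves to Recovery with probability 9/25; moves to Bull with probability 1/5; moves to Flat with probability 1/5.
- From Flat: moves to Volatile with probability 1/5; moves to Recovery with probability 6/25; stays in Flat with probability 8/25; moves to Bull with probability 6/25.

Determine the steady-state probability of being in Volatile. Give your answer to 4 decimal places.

0.2703

Let the stationary distribution be π with π = πP and π_1 + π_2 + π_3 + π_4 = 1.
π_1 = 0.32·π_1 + 0.12·π_2 + 0.36·π_3 + 0.24·π_4
π_2 = 0.12·π_1 + 0.28·π_2 + 0.2·π_3 + 0.24·π_4
π_3 = 0.36·π_1 + 0.28·π_2 + 0.24·π_3 + 0.2·π_4
Solving with the normalization constraint gives π = (0.2694, 0.2051, 0.2703, 0.2552).
So the stationary probability of Volatile is 0.2703.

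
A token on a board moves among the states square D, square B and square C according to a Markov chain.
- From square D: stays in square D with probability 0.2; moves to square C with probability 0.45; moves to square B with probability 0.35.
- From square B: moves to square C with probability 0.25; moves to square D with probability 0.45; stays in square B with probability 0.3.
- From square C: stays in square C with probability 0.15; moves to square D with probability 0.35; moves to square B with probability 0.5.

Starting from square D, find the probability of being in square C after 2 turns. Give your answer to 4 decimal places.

0.2450

Sum over the intermediate state after 1 turn:
P = P(square D→square D)·P(square D→square C) + P(square D→square B)·P(square B→square C) + P(square D→square C)·P(square C→square C)
  = 0.2×0.45 + 0.35×0.25 + 0.45×0.15
  = 0.0900 + 0.0875 + 0.0675 = 0.2450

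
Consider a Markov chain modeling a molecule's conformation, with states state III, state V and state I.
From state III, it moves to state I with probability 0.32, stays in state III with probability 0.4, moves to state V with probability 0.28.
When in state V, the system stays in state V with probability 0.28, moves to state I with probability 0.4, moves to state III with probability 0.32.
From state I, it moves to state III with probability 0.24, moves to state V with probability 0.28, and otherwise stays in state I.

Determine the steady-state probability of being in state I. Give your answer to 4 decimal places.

Let the stationary distribution be π with π = πP and π_1 + π_2 + π_3 = 1.
π_1 = 0.4·π_1 + 0.32·π_2 + 0.24·π_3
π_2 = 0.28·π_1 + 0.28·π_2 + 0.28·π_3
Solving with the normalization constraint gives π = (0.3124, 0.2800, 0.4076).
So the stationary probability of state I is 0.4076.

0.4076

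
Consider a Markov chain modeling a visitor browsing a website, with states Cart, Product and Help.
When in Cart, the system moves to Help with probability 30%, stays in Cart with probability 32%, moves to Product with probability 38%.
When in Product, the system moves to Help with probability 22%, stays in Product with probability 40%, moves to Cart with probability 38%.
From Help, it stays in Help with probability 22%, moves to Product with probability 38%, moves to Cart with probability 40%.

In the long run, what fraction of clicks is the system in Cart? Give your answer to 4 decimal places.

Let the stationary distribution be π with π = πP and π_1 + π_2 + π_3 = 1.
π_1 = 0.32·π_1 + 0.38·π_2 + 0.4·π_3
π_2 = 0.38·π_1 + 0.4·π_2 + 0.38·π_3
Solving with the normalization constraint gives π = (0.3632, 0.3878, 0.2491).
So the stationary probability of Cart is 0.3632.

0.3632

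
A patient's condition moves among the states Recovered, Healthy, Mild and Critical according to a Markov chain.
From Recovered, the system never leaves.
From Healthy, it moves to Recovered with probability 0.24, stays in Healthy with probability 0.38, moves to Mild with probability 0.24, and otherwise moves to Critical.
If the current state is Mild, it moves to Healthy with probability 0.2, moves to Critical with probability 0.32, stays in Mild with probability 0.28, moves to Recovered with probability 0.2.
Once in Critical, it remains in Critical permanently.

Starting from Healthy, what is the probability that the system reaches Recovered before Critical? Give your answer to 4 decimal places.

0.5542

Let h(s) be the probability of absorption at Recovered starting from transient state s. Then h(Recovered) = 1 and h(Critical) = 0. By first-step analysis:
h(Healthy) = 0.24·1 + 0.38·h(Healthy) + 0.24·h(Mild) + 0.14·0
h(Mild) = 0.2·1 + 0.2·h(Healthy) + 0.28·h(Mild) + 0.32·0
Solving: h(Healthy) = 0.5542, h(Mild) = 0.4317.
Starting from Healthy, the probability is 0.5542.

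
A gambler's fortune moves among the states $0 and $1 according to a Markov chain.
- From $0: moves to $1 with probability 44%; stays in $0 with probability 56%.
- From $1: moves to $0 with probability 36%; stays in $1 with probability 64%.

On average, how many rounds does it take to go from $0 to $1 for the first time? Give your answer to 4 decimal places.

Let t(s) be the expected number of rounds to first reach $1 from state s, with t($1) = 0. Conditioning on the first round:
t($0) = 1 + 0.56·t($0)
Solving: t($0) = 2.2727.
Expected rounds from $0 to $1: 2.2727.

2.2727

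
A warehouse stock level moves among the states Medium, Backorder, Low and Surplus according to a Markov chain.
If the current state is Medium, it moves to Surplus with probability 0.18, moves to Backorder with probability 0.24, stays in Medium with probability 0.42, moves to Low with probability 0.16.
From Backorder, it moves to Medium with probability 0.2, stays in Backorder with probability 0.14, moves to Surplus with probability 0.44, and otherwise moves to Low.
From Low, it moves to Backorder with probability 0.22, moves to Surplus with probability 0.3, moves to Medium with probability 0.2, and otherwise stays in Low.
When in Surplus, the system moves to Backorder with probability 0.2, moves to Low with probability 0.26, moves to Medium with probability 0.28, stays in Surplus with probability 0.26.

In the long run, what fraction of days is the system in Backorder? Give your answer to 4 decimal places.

0.2037

Let the stationary distribution be π with π = πP and π_1 + π_2 + π_3 + π_4 = 1.
π_1 = 0.42·π_1 + 0.2·π_2 + 0.2·π_3 + 0.28·π_4
π_2 = 0.24·π_1 + 0.14·π_2 + 0.22·π_3 + 0.2·π_4
π_3 = 0.16·π_1 + 0.22·π_2 + 0.28·π_3 + 0.26·π_4
Solving with the normalization constraint gives π = (0.2854, 0.2037, 0.2279, 0.2830).
So the stationary probability of Backorder is 0.2037.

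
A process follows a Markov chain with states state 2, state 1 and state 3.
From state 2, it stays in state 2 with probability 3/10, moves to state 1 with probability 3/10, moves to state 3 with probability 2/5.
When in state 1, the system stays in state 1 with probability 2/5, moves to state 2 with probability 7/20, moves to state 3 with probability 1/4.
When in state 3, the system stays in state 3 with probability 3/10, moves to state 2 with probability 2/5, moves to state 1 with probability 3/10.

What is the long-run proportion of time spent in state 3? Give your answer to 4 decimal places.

Let the stationary distribution be π with π = πP and π_1 + π_2 + π_3 = 1.
π_1 = 0.3·π_1 + 0.35·π_2 + 0.4·π_3
π_2 = 0.3·π_1 + 0.4·π_2 + 0.3·π_3
Solving with the normalization constraint gives π = (0.3485, 0.3333, 0.3182).
So the stationary probability of state 3 is 0.3182.

0.3182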